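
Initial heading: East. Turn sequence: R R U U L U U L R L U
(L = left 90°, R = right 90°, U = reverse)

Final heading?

Start: East
  R (right (90° clockwise)) -> South
  R (right (90° clockwise)) -> West
  U (U-turn (180°)) -> East
  U (U-turn (180°)) -> West
  L (left (90° counter-clockwise)) -> South
  U (U-turn (180°)) -> North
  U (U-turn (180°)) -> South
  L (left (90° counter-clockwise)) -> East
  R (right (90° clockwise)) -> South
  L (left (90° counter-clockwise)) -> East
  U (U-turn (180°)) -> West
Final: West

Answer: Final heading: West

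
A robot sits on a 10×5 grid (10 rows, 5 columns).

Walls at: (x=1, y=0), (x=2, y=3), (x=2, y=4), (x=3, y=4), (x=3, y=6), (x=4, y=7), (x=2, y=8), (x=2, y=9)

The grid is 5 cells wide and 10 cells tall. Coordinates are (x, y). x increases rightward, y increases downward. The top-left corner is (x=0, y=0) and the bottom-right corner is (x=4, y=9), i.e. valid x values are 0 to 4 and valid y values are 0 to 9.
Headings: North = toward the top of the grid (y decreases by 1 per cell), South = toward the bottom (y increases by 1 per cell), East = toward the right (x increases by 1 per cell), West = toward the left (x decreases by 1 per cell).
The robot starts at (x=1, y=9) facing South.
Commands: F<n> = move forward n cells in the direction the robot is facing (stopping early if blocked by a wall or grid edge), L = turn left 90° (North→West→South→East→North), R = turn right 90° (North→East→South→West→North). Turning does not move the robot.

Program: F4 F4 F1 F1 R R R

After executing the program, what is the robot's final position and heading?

Start: (x=1, y=9), facing South
  F4: move forward 0/4 (blocked), now at (x=1, y=9)
  F4: move forward 0/4 (blocked), now at (x=1, y=9)
  F1: move forward 0/1 (blocked), now at (x=1, y=9)
  F1: move forward 0/1 (blocked), now at (x=1, y=9)
  R: turn right, now facing West
  R: turn right, now facing North
  R: turn right, now facing East
Final: (x=1, y=9), facing East

Answer: Final position: (x=1, y=9), facing East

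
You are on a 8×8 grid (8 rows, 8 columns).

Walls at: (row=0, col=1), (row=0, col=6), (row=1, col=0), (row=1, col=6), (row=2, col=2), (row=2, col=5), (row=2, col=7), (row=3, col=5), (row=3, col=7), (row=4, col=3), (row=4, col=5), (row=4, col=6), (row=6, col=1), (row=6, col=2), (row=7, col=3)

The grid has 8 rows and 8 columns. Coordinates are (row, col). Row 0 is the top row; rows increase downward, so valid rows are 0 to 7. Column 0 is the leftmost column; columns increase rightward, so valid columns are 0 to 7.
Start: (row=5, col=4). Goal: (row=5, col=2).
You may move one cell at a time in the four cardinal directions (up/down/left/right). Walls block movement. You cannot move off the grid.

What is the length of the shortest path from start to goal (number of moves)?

Answer: Shortest path length: 2

Derivation:
BFS from (row=5, col=4) until reaching (row=5, col=2):
  Distance 0: (row=5, col=4)
  Distance 1: (row=4, col=4), (row=5, col=3), (row=5, col=5), (row=6, col=4)
  Distance 2: (row=3, col=4), (row=5, col=2), (row=5, col=6), (row=6, col=3), (row=6, col=5), (row=7, col=4)  <- goal reached here
One shortest path (2 moves): (row=5, col=4) -> (row=5, col=3) -> (row=5, col=2)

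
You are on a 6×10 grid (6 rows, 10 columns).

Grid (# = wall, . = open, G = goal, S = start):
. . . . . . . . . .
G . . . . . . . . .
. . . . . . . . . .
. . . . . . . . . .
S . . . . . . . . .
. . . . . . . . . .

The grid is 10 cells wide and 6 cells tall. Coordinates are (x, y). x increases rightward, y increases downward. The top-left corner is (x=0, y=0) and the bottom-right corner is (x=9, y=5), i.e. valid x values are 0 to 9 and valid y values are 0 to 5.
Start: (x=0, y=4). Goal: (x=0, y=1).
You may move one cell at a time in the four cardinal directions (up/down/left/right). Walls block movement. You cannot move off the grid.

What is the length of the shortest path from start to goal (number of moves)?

BFS from (x=0, y=4) until reaching (x=0, y=1):
  Distance 0: (x=0, y=4)
  Distance 1: (x=0, y=3), (x=1, y=4), (x=0, y=5)
  Distance 2: (x=0, y=2), (x=1, y=3), (x=2, y=4), (x=1, y=5)
  Distance 3: (x=0, y=1), (x=1, y=2), (x=2, y=3), (x=3, y=4), (x=2, y=5)  <- goal reached here
One shortest path (3 moves): (x=0, y=4) -> (x=0, y=3) -> (x=0, y=2) -> (x=0, y=1)

Answer: Shortest path length: 3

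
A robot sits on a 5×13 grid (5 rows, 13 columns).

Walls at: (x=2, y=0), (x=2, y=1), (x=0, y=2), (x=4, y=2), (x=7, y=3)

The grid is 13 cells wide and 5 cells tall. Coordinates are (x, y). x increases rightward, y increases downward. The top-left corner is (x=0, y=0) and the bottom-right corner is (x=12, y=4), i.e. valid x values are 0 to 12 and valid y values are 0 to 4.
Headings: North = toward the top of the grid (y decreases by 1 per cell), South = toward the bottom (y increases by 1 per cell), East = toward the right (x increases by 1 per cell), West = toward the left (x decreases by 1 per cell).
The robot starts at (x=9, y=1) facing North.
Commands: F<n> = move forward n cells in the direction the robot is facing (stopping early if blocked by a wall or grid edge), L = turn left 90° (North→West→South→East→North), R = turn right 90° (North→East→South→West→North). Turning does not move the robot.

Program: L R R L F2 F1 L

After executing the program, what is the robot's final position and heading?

Answer: Final position: (x=9, y=0), facing West

Derivation:
Start: (x=9, y=1), facing North
  L: turn left, now facing West
  R: turn right, now facing North
  R: turn right, now facing East
  L: turn left, now facing North
  F2: move forward 1/2 (blocked), now at (x=9, y=0)
  F1: move forward 0/1 (blocked), now at (x=9, y=0)
  L: turn left, now facing West
Final: (x=9, y=0), facing West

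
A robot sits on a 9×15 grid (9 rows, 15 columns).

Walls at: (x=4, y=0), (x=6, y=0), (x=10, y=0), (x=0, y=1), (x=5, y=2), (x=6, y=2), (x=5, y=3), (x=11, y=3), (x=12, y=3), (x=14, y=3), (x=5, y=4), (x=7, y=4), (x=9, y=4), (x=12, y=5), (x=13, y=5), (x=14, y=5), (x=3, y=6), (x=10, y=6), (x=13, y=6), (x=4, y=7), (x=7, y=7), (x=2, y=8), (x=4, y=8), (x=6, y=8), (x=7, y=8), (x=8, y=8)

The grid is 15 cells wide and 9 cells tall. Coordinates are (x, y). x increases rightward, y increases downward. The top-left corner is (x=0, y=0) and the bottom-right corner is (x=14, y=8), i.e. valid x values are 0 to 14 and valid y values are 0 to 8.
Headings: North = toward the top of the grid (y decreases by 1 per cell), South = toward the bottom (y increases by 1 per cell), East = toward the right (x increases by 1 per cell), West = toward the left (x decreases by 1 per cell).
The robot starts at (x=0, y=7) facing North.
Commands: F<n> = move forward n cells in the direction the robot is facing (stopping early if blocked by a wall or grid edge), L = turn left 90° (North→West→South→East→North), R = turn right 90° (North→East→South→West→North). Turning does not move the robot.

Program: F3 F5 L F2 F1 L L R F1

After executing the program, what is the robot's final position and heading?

Answer: Final position: (x=0, y=3), facing South

Derivation:
Start: (x=0, y=7), facing North
  F3: move forward 3, now at (x=0, y=4)
  F5: move forward 2/5 (blocked), now at (x=0, y=2)
  L: turn left, now facing West
  F2: move forward 0/2 (blocked), now at (x=0, y=2)
  F1: move forward 0/1 (blocked), now at (x=0, y=2)
  L: turn left, now facing South
  L: turn left, now facing East
  R: turn right, now facing South
  F1: move forward 1, now at (x=0, y=3)
Final: (x=0, y=3), facing South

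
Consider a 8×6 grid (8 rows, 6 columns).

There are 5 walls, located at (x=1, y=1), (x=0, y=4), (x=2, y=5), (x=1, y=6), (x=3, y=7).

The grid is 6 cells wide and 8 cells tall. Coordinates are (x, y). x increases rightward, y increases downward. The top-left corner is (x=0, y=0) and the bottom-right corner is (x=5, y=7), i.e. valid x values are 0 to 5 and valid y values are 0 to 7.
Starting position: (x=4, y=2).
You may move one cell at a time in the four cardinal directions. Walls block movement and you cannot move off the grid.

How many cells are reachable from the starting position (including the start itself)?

Answer: Reachable cells: 43

Derivation:
BFS flood-fill from (x=4, y=2):
  Distance 0: (x=4, y=2)
  Distance 1: (x=4, y=1), (x=3, y=2), (x=5, y=2), (x=4, y=3)
  Distance 2: (x=4, y=0), (x=3, y=1), (x=5, y=1), (x=2, y=2), (x=3, y=3), (x=5, y=3), (x=4, y=4)
  Distance 3: (x=3, y=0), (x=5, y=0), (x=2, y=1), (x=1, y=2), (x=2, y=3), (x=3, y=4), (x=5, y=4), (x=4, y=5)
  Distance 4: (x=2, y=0), (x=0, y=2), (x=1, y=3), (x=2, y=4), (x=3, y=5), (x=5, y=5), (x=4, y=6)
  Distance 5: (x=1, y=0), (x=0, y=1), (x=0, y=3), (x=1, y=4), (x=3, y=6), (x=5, y=6), (x=4, y=7)
  Distance 6: (x=0, y=0), (x=1, y=5), (x=2, y=6), (x=5, y=7)
  Distance 7: (x=0, y=5), (x=2, y=7)
  Distance 8: (x=0, y=6), (x=1, y=7)
  Distance 9: (x=0, y=7)
Total reachable: 43 (grid has 43 open cells total)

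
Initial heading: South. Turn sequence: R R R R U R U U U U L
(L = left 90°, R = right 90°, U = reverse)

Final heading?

Start: South
  R (right (90° clockwise)) -> West
  R (right (90° clockwise)) -> North
  R (right (90° clockwise)) -> East
  R (right (90° clockwise)) -> South
  U (U-turn (180°)) -> North
  R (right (90° clockwise)) -> East
  U (U-turn (180°)) -> West
  U (U-turn (180°)) -> East
  U (U-turn (180°)) -> West
  U (U-turn (180°)) -> East
  L (left (90° counter-clockwise)) -> North
Final: North

Answer: Final heading: North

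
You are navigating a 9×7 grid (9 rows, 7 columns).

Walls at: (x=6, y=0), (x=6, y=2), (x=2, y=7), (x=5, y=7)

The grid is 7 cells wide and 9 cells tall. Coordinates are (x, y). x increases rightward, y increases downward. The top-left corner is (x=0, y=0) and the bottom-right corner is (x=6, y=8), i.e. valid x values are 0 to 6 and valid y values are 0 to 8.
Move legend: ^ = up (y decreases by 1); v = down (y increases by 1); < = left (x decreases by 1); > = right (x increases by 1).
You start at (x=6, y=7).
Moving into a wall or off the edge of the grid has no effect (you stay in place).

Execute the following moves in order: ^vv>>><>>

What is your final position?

Start: (x=6, y=7)
  ^ (up): (x=6, y=7) -> (x=6, y=6)
  v (down): (x=6, y=6) -> (x=6, y=7)
  v (down): (x=6, y=7) -> (x=6, y=8)
  [×3]> (right): blocked, stay at (x=6, y=8)
  < (left): (x=6, y=8) -> (x=5, y=8)
  > (right): (x=5, y=8) -> (x=6, y=8)
  > (right): blocked, stay at (x=6, y=8)
Final: (x=6, y=8)

Answer: Final position: (x=6, y=8)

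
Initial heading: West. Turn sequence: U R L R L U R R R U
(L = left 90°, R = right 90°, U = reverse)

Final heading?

Start: West
  U (U-turn (180°)) -> East
  R (right (90° clockwise)) -> South
  L (left (90° counter-clockwise)) -> East
  R (right (90° clockwise)) -> South
  L (left (90° counter-clockwise)) -> East
  U (U-turn (180°)) -> West
  R (right (90° clockwise)) -> North
  R (right (90° clockwise)) -> East
  R (right (90° clockwise)) -> South
  U (U-turn (180°)) -> North
Final: North

Answer: Final heading: North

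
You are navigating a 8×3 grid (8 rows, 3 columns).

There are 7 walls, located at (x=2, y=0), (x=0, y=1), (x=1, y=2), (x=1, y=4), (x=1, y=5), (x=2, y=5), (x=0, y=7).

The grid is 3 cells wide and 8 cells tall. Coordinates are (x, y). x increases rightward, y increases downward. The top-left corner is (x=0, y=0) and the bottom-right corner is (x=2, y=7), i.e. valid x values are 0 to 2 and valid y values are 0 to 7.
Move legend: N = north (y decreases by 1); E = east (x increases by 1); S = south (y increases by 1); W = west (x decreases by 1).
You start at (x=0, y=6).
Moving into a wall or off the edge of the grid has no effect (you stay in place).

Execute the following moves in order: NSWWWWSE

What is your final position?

Start: (x=0, y=6)
  N (north): (x=0, y=6) -> (x=0, y=5)
  S (south): (x=0, y=5) -> (x=0, y=6)
  [×4]W (west): blocked, stay at (x=0, y=6)
  S (south): blocked, stay at (x=0, y=6)
  E (east): (x=0, y=6) -> (x=1, y=6)
Final: (x=1, y=6)

Answer: Final position: (x=1, y=6)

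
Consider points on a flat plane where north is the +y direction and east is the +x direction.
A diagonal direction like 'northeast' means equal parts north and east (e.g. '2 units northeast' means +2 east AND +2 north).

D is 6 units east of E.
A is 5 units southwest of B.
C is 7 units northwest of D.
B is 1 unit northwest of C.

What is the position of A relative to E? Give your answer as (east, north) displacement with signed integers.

Place E at the origin (east=0, north=0).
  D is 6 units east of E: delta (east=+6, north=+0); D at (east=6, north=0).
  C is 7 units northwest of D: delta (east=-7, north=+7); C at (east=-1, north=7).
  B is 1 unit northwest of C: delta (east=-1, north=+1); B at (east=-2, north=8).
  A is 5 units southwest of B: delta (east=-5, north=-5); A at (east=-7, north=3).
Therefore A relative to E: (east=-7, north=3).

Answer: A is at (east=-7, north=3) relative to E.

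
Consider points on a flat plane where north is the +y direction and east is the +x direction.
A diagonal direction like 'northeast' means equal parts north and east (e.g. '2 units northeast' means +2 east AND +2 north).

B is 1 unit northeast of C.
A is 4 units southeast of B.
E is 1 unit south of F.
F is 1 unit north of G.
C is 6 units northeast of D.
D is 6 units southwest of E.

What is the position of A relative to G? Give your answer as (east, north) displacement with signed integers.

Place G at the origin (east=0, north=0).
  F is 1 unit north of G: delta (east=+0, north=+1); F at (east=0, north=1).
  E is 1 unit south of F: delta (east=+0, north=-1); E at (east=0, north=0).
  D is 6 units southwest of E: delta (east=-6, north=-6); D at (east=-6, north=-6).
  C is 6 units northeast of D: delta (east=+6, north=+6); C at (east=0, north=0).
  B is 1 unit northeast of C: delta (east=+1, north=+1); B at (east=1, north=1).
  A is 4 units southeast of B: delta (east=+4, north=-4); A at (east=5, north=-3).
Therefore A relative to G: (east=5, north=-3).

Answer: A is at (east=5, north=-3) relative to G.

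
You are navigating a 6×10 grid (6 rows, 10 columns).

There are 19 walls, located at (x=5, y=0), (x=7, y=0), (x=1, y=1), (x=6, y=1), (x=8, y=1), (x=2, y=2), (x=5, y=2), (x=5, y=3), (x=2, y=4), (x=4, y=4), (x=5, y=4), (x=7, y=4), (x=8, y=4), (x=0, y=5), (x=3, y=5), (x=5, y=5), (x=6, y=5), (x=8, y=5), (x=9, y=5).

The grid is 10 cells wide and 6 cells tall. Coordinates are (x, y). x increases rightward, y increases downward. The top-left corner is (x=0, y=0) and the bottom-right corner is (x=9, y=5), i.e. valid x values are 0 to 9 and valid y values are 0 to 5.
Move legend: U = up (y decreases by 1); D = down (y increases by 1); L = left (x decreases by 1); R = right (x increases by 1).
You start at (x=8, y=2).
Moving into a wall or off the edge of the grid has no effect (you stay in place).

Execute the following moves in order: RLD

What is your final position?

Start: (x=8, y=2)
  R (right): (x=8, y=2) -> (x=9, y=2)
  L (left): (x=9, y=2) -> (x=8, y=2)
  D (down): (x=8, y=2) -> (x=8, y=3)
Final: (x=8, y=3)

Answer: Final position: (x=8, y=3)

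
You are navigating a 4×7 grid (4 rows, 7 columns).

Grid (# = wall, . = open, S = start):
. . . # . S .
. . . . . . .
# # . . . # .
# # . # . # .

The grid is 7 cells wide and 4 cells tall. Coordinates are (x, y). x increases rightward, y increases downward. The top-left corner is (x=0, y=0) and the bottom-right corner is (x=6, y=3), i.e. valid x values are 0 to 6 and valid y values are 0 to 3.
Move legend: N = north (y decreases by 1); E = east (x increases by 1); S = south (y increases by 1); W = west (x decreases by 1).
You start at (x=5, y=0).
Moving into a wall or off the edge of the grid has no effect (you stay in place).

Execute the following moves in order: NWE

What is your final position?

Start: (x=5, y=0)
  N (north): blocked, stay at (x=5, y=0)
  W (west): (x=5, y=0) -> (x=4, y=0)
  E (east): (x=4, y=0) -> (x=5, y=0)
Final: (x=5, y=0)

Answer: Final position: (x=5, y=0)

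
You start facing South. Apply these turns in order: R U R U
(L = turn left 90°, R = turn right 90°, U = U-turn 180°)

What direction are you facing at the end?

Start: South
  R (right (90° clockwise)) -> West
  U (U-turn (180°)) -> East
  R (right (90° clockwise)) -> South
  U (U-turn (180°)) -> North
Final: North

Answer: Final heading: North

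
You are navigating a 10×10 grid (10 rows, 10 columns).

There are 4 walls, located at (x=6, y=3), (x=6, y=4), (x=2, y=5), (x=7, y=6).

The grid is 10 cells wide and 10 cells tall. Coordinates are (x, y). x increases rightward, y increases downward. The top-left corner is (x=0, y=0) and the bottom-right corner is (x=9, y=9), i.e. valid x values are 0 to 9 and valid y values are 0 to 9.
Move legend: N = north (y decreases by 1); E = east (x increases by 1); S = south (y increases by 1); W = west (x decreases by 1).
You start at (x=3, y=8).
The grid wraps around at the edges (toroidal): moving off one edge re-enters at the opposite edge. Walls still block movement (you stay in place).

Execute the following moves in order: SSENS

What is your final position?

Answer: Final position: (x=4, y=0)

Derivation:
Start: (x=3, y=8)
  S (south): (x=3, y=8) -> (x=3, y=9)
  S (south): (x=3, y=9) -> (x=3, y=0)
  E (east): (x=3, y=0) -> (x=4, y=0)
  N (north): (x=4, y=0) -> (x=4, y=9)
  S (south): (x=4, y=9) -> (x=4, y=0)
Final: (x=4, y=0)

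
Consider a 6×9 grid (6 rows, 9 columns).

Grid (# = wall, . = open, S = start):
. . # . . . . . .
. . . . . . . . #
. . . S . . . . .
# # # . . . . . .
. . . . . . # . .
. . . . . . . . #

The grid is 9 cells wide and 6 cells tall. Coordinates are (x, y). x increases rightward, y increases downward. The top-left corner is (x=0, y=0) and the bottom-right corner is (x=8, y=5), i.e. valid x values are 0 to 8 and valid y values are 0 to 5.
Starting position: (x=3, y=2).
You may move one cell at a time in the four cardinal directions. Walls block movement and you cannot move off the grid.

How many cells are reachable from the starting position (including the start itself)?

Answer: Reachable cells: 47

Derivation:
BFS flood-fill from (x=3, y=2):
  Distance 0: (x=3, y=2)
  Distance 1: (x=3, y=1), (x=2, y=2), (x=4, y=2), (x=3, y=3)
  Distance 2: (x=3, y=0), (x=2, y=1), (x=4, y=1), (x=1, y=2), (x=5, y=2), (x=4, y=3), (x=3, y=4)
  Distance 3: (x=4, y=0), (x=1, y=1), (x=5, y=1), (x=0, y=2), (x=6, y=2), (x=5, y=3), (x=2, y=4), (x=4, y=4), (x=3, y=5)
  Distance 4: (x=1, y=0), (x=5, y=0), (x=0, y=1), (x=6, y=1), (x=7, y=2), (x=6, y=3), (x=1, y=4), (x=5, y=4), (x=2, y=5), (x=4, y=5)
  Distance 5: (x=0, y=0), (x=6, y=0), (x=7, y=1), (x=8, y=2), (x=7, y=3), (x=0, y=4), (x=1, y=5), (x=5, y=5)
  Distance 6: (x=7, y=0), (x=8, y=3), (x=7, y=4), (x=0, y=5), (x=6, y=5)
  Distance 7: (x=8, y=0), (x=8, y=4), (x=7, y=5)
Total reachable: 47 (grid has 47 open cells total)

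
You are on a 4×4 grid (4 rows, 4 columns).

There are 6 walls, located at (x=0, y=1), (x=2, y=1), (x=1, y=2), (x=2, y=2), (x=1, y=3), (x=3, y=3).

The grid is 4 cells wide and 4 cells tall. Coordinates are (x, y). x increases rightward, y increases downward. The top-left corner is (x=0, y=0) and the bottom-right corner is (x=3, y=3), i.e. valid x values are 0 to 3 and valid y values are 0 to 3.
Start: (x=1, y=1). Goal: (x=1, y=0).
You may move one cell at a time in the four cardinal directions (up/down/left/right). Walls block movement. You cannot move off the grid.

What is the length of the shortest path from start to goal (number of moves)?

Answer: Shortest path length: 1

Derivation:
BFS from (x=1, y=1) until reaching (x=1, y=0):
  Distance 0: (x=1, y=1)
  Distance 1: (x=1, y=0)  <- goal reached here
One shortest path (1 moves): (x=1, y=1) -> (x=1, y=0)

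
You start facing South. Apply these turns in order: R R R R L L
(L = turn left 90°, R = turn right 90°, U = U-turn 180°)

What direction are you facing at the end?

Answer: Final heading: North

Derivation:
Start: South
  R (right (90° clockwise)) -> West
  R (right (90° clockwise)) -> North
  R (right (90° clockwise)) -> East
  R (right (90° clockwise)) -> South
  L (left (90° counter-clockwise)) -> East
  L (left (90° counter-clockwise)) -> North
Final: North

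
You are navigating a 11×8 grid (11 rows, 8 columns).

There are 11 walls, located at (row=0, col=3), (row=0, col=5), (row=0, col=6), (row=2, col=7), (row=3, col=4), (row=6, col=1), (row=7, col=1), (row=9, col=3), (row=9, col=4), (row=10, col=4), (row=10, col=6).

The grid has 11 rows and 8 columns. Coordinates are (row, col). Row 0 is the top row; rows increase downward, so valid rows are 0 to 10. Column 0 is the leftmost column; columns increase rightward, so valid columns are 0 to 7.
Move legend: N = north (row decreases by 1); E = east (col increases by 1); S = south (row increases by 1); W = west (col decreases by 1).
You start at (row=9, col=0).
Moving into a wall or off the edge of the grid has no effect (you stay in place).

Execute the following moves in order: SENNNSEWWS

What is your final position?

Answer: Final position: (row=10, col=0)

Derivation:
Start: (row=9, col=0)
  S (south): (row=9, col=0) -> (row=10, col=0)
  E (east): (row=10, col=0) -> (row=10, col=1)
  N (north): (row=10, col=1) -> (row=9, col=1)
  N (north): (row=9, col=1) -> (row=8, col=1)
  N (north): blocked, stay at (row=8, col=1)
  S (south): (row=8, col=1) -> (row=9, col=1)
  E (east): (row=9, col=1) -> (row=9, col=2)
  W (west): (row=9, col=2) -> (row=9, col=1)
  W (west): (row=9, col=1) -> (row=9, col=0)
  S (south): (row=9, col=0) -> (row=10, col=0)
Final: (row=10, col=0)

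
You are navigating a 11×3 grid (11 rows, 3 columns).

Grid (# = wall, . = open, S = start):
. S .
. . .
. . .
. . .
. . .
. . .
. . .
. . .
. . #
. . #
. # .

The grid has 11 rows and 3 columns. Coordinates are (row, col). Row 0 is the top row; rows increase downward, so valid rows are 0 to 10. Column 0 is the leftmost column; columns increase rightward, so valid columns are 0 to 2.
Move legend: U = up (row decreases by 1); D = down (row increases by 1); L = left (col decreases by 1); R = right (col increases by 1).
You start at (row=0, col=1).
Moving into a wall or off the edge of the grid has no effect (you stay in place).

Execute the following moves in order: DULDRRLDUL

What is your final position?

Start: (row=0, col=1)
  D (down): (row=0, col=1) -> (row=1, col=1)
  U (up): (row=1, col=1) -> (row=0, col=1)
  L (left): (row=0, col=1) -> (row=0, col=0)
  D (down): (row=0, col=0) -> (row=1, col=0)
  R (right): (row=1, col=0) -> (row=1, col=1)
  R (right): (row=1, col=1) -> (row=1, col=2)
  L (left): (row=1, col=2) -> (row=1, col=1)
  D (down): (row=1, col=1) -> (row=2, col=1)
  U (up): (row=2, col=1) -> (row=1, col=1)
  L (left): (row=1, col=1) -> (row=1, col=0)
Final: (row=1, col=0)

Answer: Final position: (row=1, col=0)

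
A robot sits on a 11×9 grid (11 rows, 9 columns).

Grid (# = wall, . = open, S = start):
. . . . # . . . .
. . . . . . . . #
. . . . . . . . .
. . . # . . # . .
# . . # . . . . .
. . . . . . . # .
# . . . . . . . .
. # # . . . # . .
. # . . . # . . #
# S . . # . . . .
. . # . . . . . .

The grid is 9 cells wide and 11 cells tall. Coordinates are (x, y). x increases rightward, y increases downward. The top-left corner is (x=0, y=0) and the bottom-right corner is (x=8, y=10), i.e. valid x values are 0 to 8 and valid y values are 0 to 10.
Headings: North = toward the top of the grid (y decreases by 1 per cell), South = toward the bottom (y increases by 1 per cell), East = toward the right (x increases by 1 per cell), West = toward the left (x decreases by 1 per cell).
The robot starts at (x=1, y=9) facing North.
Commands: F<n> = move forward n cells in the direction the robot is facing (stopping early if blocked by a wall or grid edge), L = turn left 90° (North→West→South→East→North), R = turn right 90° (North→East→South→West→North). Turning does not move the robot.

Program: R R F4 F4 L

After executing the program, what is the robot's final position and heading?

Start: (x=1, y=9), facing North
  R: turn right, now facing East
  R: turn right, now facing South
  F4: move forward 1/4 (blocked), now at (x=1, y=10)
  F4: move forward 0/4 (blocked), now at (x=1, y=10)
  L: turn left, now facing East
Final: (x=1, y=10), facing East

Answer: Final position: (x=1, y=10), facing East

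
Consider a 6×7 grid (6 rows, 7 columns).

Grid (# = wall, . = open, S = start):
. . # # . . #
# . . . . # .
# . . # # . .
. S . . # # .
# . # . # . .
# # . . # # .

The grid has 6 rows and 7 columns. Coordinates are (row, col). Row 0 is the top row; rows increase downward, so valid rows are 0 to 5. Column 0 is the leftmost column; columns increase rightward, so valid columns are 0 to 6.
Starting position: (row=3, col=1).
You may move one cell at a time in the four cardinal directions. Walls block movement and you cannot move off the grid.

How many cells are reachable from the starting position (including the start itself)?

Answer: Reachable cells: 18

Derivation:
BFS flood-fill from (row=3, col=1):
  Distance 0: (row=3, col=1)
  Distance 1: (row=2, col=1), (row=3, col=0), (row=3, col=2), (row=4, col=1)
  Distance 2: (row=1, col=1), (row=2, col=2), (row=3, col=3)
  Distance 3: (row=0, col=1), (row=1, col=2), (row=4, col=3)
  Distance 4: (row=0, col=0), (row=1, col=3), (row=5, col=3)
  Distance 5: (row=1, col=4), (row=5, col=2)
  Distance 6: (row=0, col=4)
  Distance 7: (row=0, col=5)
Total reachable: 18 (grid has 25 open cells total)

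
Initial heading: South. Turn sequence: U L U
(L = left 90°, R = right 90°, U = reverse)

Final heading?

Answer: Final heading: East

Derivation:
Start: South
  U (U-turn (180°)) -> North
  L (left (90° counter-clockwise)) -> West
  U (U-turn (180°)) -> East
Final: East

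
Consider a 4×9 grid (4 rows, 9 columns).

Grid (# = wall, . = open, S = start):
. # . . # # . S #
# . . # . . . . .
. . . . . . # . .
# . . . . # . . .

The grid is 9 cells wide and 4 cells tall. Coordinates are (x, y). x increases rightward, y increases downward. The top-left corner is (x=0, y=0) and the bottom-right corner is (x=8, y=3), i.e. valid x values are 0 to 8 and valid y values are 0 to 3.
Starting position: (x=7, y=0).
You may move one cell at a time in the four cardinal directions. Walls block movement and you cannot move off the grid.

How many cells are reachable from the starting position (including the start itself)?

Answer: Reachable cells: 26

Derivation:
BFS flood-fill from (x=7, y=0):
  Distance 0: (x=7, y=0)
  Distance 1: (x=6, y=0), (x=7, y=1)
  Distance 2: (x=6, y=1), (x=8, y=1), (x=7, y=2)
  Distance 3: (x=5, y=1), (x=8, y=2), (x=7, y=3)
  Distance 4: (x=4, y=1), (x=5, y=2), (x=6, y=3), (x=8, y=3)
  Distance 5: (x=4, y=2)
  Distance 6: (x=3, y=2), (x=4, y=3)
  Distance 7: (x=2, y=2), (x=3, y=3)
  Distance 8: (x=2, y=1), (x=1, y=2), (x=2, y=3)
  Distance 9: (x=2, y=0), (x=1, y=1), (x=0, y=2), (x=1, y=3)
  Distance 10: (x=3, y=0)
Total reachable: 26 (grid has 27 open cells total)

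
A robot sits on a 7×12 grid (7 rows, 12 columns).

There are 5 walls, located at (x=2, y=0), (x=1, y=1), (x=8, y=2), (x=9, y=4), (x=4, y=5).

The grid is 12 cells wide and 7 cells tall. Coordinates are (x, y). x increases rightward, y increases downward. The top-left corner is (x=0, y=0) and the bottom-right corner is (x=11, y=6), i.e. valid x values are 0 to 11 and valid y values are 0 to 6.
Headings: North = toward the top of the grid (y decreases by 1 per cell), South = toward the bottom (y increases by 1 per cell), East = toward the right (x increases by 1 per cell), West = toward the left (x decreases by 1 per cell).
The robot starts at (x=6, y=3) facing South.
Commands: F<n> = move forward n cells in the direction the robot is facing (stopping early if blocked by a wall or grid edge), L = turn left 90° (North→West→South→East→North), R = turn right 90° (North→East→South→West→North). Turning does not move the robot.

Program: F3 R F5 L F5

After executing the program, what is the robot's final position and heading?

Answer: Final position: (x=1, y=6), facing South

Derivation:
Start: (x=6, y=3), facing South
  F3: move forward 3, now at (x=6, y=6)
  R: turn right, now facing West
  F5: move forward 5, now at (x=1, y=6)
  L: turn left, now facing South
  F5: move forward 0/5 (blocked), now at (x=1, y=6)
Final: (x=1, y=6), facing South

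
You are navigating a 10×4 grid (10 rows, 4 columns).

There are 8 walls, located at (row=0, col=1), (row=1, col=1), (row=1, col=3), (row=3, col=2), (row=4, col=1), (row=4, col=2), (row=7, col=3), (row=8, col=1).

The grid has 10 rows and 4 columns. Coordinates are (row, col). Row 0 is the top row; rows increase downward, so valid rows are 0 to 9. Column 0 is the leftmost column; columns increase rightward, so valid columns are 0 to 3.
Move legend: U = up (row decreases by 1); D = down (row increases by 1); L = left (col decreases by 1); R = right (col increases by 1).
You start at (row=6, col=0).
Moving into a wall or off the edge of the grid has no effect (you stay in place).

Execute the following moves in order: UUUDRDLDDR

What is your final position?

Answer: Final position: (row=7, col=1)

Derivation:
Start: (row=6, col=0)
  U (up): (row=6, col=0) -> (row=5, col=0)
  U (up): (row=5, col=0) -> (row=4, col=0)
  U (up): (row=4, col=0) -> (row=3, col=0)
  D (down): (row=3, col=0) -> (row=4, col=0)
  R (right): blocked, stay at (row=4, col=0)
  D (down): (row=4, col=0) -> (row=5, col=0)
  L (left): blocked, stay at (row=5, col=0)
  D (down): (row=5, col=0) -> (row=6, col=0)
  D (down): (row=6, col=0) -> (row=7, col=0)
  R (right): (row=7, col=0) -> (row=7, col=1)
Final: (row=7, col=1)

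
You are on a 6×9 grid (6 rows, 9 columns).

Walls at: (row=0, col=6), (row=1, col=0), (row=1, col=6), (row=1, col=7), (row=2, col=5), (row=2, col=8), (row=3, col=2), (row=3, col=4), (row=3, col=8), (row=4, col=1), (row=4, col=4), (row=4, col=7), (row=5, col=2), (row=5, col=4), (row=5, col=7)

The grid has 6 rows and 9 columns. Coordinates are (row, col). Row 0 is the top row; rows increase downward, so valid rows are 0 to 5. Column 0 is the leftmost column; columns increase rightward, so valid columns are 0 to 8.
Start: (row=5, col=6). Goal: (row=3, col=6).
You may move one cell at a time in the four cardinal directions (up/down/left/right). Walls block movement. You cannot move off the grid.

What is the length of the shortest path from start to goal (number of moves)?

BFS from (row=5, col=6) until reaching (row=3, col=6):
  Distance 0: (row=5, col=6)
  Distance 1: (row=4, col=6), (row=5, col=5)
  Distance 2: (row=3, col=6), (row=4, col=5)  <- goal reached here
One shortest path (2 moves): (row=5, col=6) -> (row=4, col=6) -> (row=3, col=6)

Answer: Shortest path length: 2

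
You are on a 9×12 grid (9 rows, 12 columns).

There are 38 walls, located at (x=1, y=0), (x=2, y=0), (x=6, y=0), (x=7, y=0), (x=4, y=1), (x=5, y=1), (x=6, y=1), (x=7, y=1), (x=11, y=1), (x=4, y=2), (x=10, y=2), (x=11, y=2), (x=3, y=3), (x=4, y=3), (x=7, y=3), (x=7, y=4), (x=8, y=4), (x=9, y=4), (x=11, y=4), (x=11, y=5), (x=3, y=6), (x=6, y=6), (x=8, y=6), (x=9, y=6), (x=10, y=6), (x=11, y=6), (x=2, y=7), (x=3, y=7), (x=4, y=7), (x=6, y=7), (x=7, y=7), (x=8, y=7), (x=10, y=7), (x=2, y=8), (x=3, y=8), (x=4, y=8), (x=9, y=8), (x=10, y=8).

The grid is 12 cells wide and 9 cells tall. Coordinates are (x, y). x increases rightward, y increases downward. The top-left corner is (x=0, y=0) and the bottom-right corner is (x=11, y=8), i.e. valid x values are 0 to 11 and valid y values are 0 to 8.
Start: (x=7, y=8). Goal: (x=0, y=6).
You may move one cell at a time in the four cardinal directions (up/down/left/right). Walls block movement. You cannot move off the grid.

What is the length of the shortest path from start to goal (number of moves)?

BFS from (x=7, y=8) until reaching (x=0, y=6):
  Distance 0: (x=7, y=8)
  Distance 1: (x=6, y=8), (x=8, y=8)
  Distance 2: (x=5, y=8)
  Distance 3: (x=5, y=7)
  Distance 4: (x=5, y=6)
  Distance 5: (x=5, y=5), (x=4, y=6)
  Distance 6: (x=5, y=4), (x=4, y=5), (x=6, y=5)
  Distance 7: (x=5, y=3), (x=4, y=4), (x=6, y=4), (x=3, y=5), (x=7, y=5)
  Distance 8: (x=5, y=2), (x=6, y=3), (x=3, y=4), (x=2, y=5), (x=8, y=5), (x=7, y=6)
  Distance 9: (x=6, y=2), (x=2, y=4), (x=1, y=5), (x=9, y=5), (x=2, y=6)
  Distance 10: (x=7, y=2), (x=2, y=3), (x=1, y=4), (x=0, y=5), (x=10, y=5), (x=1, y=6)
  Distance 11: (x=2, y=2), (x=8, y=2), (x=1, y=3), (x=0, y=4), (x=10, y=4), (x=0, y=6), (x=1, y=7)  <- goal reached here
One shortest path (11 moves): (x=7, y=8) -> (x=6, y=8) -> (x=5, y=8) -> (x=5, y=7) -> (x=5, y=6) -> (x=4, y=6) -> (x=4, y=5) -> (x=3, y=5) -> (x=2, y=5) -> (x=1, y=5) -> (x=0, y=5) -> (x=0, y=6)

Answer: Shortest path length: 11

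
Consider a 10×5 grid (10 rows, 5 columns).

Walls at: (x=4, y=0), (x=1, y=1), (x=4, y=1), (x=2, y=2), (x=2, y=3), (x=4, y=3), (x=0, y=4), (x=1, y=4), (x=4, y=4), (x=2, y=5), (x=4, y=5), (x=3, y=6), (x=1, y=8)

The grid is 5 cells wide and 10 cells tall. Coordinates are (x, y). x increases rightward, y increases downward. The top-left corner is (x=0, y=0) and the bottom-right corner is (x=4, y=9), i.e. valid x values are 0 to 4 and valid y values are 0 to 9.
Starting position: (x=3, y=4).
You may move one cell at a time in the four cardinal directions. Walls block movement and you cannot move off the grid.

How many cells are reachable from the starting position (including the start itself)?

BFS flood-fill from (x=3, y=4):
  Distance 0: (x=3, y=4)
  Distance 1: (x=3, y=3), (x=2, y=4), (x=3, y=5)
  Distance 2: (x=3, y=2)
  Distance 3: (x=3, y=1), (x=4, y=2)
  Distance 4: (x=3, y=0), (x=2, y=1)
  Distance 5: (x=2, y=0)
  Distance 6: (x=1, y=0)
  Distance 7: (x=0, y=0)
  Distance 8: (x=0, y=1)
  Distance 9: (x=0, y=2)
  Distance 10: (x=1, y=2), (x=0, y=3)
  Distance 11: (x=1, y=3)
Total reachable: 17 (grid has 37 open cells total)

Answer: Reachable cells: 17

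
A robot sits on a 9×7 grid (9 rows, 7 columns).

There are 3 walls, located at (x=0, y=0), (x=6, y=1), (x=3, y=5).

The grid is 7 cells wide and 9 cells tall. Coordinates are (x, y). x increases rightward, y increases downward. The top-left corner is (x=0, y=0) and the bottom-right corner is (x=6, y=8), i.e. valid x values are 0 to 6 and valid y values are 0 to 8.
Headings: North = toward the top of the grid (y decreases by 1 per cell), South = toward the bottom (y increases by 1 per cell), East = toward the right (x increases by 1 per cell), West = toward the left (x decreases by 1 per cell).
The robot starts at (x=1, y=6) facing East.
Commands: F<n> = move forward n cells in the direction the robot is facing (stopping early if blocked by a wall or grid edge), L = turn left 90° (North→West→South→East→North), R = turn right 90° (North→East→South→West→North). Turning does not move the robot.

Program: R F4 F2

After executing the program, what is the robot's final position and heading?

Answer: Final position: (x=1, y=8), facing South

Derivation:
Start: (x=1, y=6), facing East
  R: turn right, now facing South
  F4: move forward 2/4 (blocked), now at (x=1, y=8)
  F2: move forward 0/2 (blocked), now at (x=1, y=8)
Final: (x=1, y=8), facing South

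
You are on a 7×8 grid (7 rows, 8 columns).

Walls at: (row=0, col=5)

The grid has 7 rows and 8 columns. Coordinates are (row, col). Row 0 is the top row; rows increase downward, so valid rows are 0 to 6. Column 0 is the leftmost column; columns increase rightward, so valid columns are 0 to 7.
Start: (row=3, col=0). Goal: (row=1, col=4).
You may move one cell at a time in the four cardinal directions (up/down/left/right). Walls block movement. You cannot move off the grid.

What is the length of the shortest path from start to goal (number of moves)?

Answer: Shortest path length: 6

Derivation:
BFS from (row=3, col=0) until reaching (row=1, col=4):
  Distance 0: (row=3, col=0)
  Distance 1: (row=2, col=0), (row=3, col=1), (row=4, col=0)
  Distance 2: (row=1, col=0), (row=2, col=1), (row=3, col=2), (row=4, col=1), (row=5, col=0)
  Distance 3: (row=0, col=0), (row=1, col=1), (row=2, col=2), (row=3, col=3), (row=4, col=2), (row=5, col=1), (row=6, col=0)
  Distance 4: (row=0, col=1), (row=1, col=2), (row=2, col=3), (row=3, col=4), (row=4, col=3), (row=5, col=2), (row=6, col=1)
  Distance 5: (row=0, col=2), (row=1, col=3), (row=2, col=4), (row=3, col=5), (row=4, col=4), (row=5, col=3), (row=6, col=2)
  Distance 6: (row=0, col=3), (row=1, col=4), (row=2, col=5), (row=3, col=6), (row=4, col=5), (row=5, col=4), (row=6, col=3)  <- goal reached here
One shortest path (6 moves): (row=3, col=0) -> (row=3, col=1) -> (row=3, col=2) -> (row=3, col=3) -> (row=3, col=4) -> (row=2, col=4) -> (row=1, col=4)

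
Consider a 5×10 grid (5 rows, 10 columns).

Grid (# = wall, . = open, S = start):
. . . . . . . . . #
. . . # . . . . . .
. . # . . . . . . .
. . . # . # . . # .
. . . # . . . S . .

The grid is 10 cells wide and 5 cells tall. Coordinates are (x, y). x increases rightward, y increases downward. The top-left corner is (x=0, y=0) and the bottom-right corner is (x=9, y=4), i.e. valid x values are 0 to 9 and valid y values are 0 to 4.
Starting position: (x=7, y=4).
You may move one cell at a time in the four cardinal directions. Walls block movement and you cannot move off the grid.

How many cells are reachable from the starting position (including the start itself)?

Answer: Reachable cells: 43

Derivation:
BFS flood-fill from (x=7, y=4):
  Distance 0: (x=7, y=4)
  Distance 1: (x=7, y=3), (x=6, y=4), (x=8, y=4)
  Distance 2: (x=7, y=2), (x=6, y=3), (x=5, y=4), (x=9, y=4)
  Distance 3: (x=7, y=1), (x=6, y=2), (x=8, y=2), (x=9, y=3), (x=4, y=4)
  Distance 4: (x=7, y=0), (x=6, y=1), (x=8, y=1), (x=5, y=2), (x=9, y=2), (x=4, y=3)
  Distance 5: (x=6, y=0), (x=8, y=0), (x=5, y=1), (x=9, y=1), (x=4, y=2)
  Distance 6: (x=5, y=0), (x=4, y=1), (x=3, y=2)
  Distance 7: (x=4, y=0)
  Distance 8: (x=3, y=0)
  Distance 9: (x=2, y=0)
  Distance 10: (x=1, y=0), (x=2, y=1)
  Distance 11: (x=0, y=0), (x=1, y=1)
  Distance 12: (x=0, y=1), (x=1, y=2)
  Distance 13: (x=0, y=2), (x=1, y=3)
  Distance 14: (x=0, y=3), (x=2, y=3), (x=1, y=4)
  Distance 15: (x=0, y=4), (x=2, y=4)
Total reachable: 43 (grid has 43 open cells total)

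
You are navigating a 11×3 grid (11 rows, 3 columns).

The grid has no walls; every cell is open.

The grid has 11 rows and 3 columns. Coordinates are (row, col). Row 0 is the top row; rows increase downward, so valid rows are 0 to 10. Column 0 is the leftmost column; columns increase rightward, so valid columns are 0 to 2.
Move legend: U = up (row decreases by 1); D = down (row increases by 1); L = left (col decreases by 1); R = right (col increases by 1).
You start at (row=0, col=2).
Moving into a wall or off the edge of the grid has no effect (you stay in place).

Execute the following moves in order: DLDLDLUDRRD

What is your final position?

Answer: Final position: (row=4, col=2)

Derivation:
Start: (row=0, col=2)
  D (down): (row=0, col=2) -> (row=1, col=2)
  L (left): (row=1, col=2) -> (row=1, col=1)
  D (down): (row=1, col=1) -> (row=2, col=1)
  L (left): (row=2, col=1) -> (row=2, col=0)
  D (down): (row=2, col=0) -> (row=3, col=0)
  L (left): blocked, stay at (row=3, col=0)
  U (up): (row=3, col=0) -> (row=2, col=0)
  D (down): (row=2, col=0) -> (row=3, col=0)
  R (right): (row=3, col=0) -> (row=3, col=1)
  R (right): (row=3, col=1) -> (row=3, col=2)
  D (down): (row=3, col=2) -> (row=4, col=2)
Final: (row=4, col=2)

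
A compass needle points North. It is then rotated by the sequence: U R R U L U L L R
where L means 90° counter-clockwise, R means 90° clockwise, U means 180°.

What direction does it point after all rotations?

Answer: Final heading: South

Derivation:
Start: North
  U (U-turn (180°)) -> South
  R (right (90° clockwise)) -> West
  R (right (90° clockwise)) -> North
  U (U-turn (180°)) -> South
  L (left (90° counter-clockwise)) -> East
  U (U-turn (180°)) -> West
  L (left (90° counter-clockwise)) -> South
  L (left (90° counter-clockwise)) -> East
  R (right (90° clockwise)) -> South
Final: South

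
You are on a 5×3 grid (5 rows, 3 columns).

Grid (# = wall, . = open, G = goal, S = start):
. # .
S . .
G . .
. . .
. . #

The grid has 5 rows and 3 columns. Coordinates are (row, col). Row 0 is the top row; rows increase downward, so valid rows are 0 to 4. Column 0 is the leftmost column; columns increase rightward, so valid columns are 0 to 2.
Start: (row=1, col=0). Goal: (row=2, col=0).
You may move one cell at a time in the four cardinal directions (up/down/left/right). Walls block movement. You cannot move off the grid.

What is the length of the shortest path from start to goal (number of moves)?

BFS from (row=1, col=0) until reaching (row=2, col=0):
  Distance 0: (row=1, col=0)
  Distance 1: (row=0, col=0), (row=1, col=1), (row=2, col=0)  <- goal reached here
One shortest path (1 moves): (row=1, col=0) -> (row=2, col=0)

Answer: Shortest path length: 1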